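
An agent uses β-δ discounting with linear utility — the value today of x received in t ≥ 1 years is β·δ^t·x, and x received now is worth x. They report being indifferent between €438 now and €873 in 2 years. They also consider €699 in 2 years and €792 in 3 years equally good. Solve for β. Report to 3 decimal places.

β ≈ 0.644

The second indifference involves only future payoffs, so β cancels: β·δ^2·699 = β·δ^3·792, giving δ = 699/792 = 0.88258.
The first indifference: 438 = β·δ^2·873, so β = 438/(δ^2·873) = 438/(0.77894·873) ≈ 0.644.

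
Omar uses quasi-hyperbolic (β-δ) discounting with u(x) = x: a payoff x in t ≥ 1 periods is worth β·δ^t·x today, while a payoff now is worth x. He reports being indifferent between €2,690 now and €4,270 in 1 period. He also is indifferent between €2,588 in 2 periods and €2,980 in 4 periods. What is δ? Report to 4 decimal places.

δ ≈ 0.9319

The second indifference involves only future payoffs, so β cancels: β·δ^2·2588 = β·δ^4·2980, giving δ^2 = 2588/2980 = 0.86846, so δ = 0.93191.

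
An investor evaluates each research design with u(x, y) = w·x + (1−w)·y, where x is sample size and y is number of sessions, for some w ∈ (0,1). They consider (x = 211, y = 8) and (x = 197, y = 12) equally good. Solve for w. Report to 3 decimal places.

u(211,8) = u(197,12) means w·211 + (1−w)·8 = w·197 + (1−w)·12.
Rearranging, 14·w − 4·(1−w) = 0.
Hence w = 4/(14+4) = 4/18 = 0.222.

w = 0.222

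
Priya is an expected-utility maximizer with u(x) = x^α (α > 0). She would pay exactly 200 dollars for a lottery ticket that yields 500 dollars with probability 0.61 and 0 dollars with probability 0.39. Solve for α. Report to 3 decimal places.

Since u(0) = 0, the lottery's EU is 0.61·500^α.
Equating: 200^α = 0.61·500^α, i.e. 0.4000^α = 0.61.
Take logs: α = ln 0.61 / ln(200/500) ≈ 0.53945.

α ≈ 0.539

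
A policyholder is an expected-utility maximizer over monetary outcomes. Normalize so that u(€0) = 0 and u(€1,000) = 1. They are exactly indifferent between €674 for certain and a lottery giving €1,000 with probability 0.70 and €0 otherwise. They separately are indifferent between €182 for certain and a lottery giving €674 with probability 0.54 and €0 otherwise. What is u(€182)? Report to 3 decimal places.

The first gamble pins u(€674): it must equal 0.70·1 + 0.30·0 = 0.70.
Then u(€182) = 0.54·u(€674) + 0.46·u(€0) = 0.54·0.70 + 0.46·0.00 = 0.3780.

0.378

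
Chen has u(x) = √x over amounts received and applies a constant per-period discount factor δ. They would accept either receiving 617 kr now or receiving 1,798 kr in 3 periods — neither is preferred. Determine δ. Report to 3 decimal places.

δ ≈ 0.837

Equating discounted utilities: u(617) = δ^3·u(1798) ⇒ δ^3 = u(617)/u(1798).
Since u(x) = √x, δ^3 = √(617/1798) = 0.58580.
Hence δ = (0.58580)^(1/3) = 0.83672.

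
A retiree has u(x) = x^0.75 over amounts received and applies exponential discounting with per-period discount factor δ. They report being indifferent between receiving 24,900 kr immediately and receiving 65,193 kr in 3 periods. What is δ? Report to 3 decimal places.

δ ≈ 0.786

Equating discounted utilities: u(24900) = δ^3·u(65193) ⇒ δ^3 = u(24900)/u(65193).
Since u(x) = x^0.75, δ^3 = (24900/65193)^0.75 = 0.38194^0.75 = 0.48585.
Taking the cube root: δ = 0.48585^(1/3) ≈ 0.786.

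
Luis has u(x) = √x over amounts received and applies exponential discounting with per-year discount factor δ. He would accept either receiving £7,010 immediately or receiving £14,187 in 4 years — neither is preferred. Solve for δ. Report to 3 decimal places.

Equating discounted utilities: u(7010) = δ^4·u(14187) ⇒ δ^4 = u(7010)/u(14187).
With u(x) = √x: δ^4 = √7010/√14187 = √(7010/14187) = 0.70293.
Taking the 4th root: δ = 0.70293^(1/4) ≈ 0.916.

δ ≈ 0.916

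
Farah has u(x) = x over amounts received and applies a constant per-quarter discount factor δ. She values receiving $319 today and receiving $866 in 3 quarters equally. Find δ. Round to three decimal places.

δ ≈ 0.717

The payoff in 3 quarters is discounted by δ^3, so u(319) = δ^3·u(866) and δ^3 = u(319)/u(866).
With u(x) = x: δ^3 = 319/866 = 0.36836.
So δ = 0.36836^(1/3) ≈ 0.717.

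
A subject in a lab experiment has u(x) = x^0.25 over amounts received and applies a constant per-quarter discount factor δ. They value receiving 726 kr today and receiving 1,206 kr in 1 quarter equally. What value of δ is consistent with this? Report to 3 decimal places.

Equating discounted utilities: u(726) = δ·u(1206) ⇒ δ = u(726)/u(1206).
With u(x) = x^0.25: δ = 726^0.25/1206^0.25 = (726/1206)^0.25 = 0.88084.

δ ≈ 0.881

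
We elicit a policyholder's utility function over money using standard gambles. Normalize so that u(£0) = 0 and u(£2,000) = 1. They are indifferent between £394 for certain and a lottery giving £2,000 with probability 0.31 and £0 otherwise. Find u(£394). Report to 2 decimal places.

0.31

u(£394) equals the lottery's expected utility: 0.31·1 + 0.69·0 = 0.31.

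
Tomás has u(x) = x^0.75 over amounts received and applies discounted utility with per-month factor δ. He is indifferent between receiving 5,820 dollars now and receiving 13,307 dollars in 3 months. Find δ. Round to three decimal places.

The payoff in 3 months is discounted by δ^3, so u(5820) = δ^3·u(13307) and δ^3 = u(5820)/u(13307).
With u(x) = x^0.75: δ^3 = 5820^0.75/13307^0.75 = (5820/13307)^0.75 = 0.53781.
Hence δ = (0.53781)^(1/3) = 0.81322.

δ ≈ 0.813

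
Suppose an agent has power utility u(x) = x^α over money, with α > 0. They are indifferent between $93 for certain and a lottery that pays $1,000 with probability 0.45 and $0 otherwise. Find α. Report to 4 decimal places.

Since u(0) = 0, the lottery's EU is 0.45·1000^α.
Equating: 93^α = 0.45·1000^α, i.e. 0.0930^α = 0.45.
Take logs: α = ln 0.45 / ln(93/1000) ≈ 0.336192.

α ≈ 0.3362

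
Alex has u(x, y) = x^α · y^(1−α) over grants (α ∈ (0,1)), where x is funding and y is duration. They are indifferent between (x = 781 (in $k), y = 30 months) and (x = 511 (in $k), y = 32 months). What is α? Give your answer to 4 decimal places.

Set the two utilities equal: 781^α·30^(1−α) = 511^α·32^(1−α).
Taking logs: α·ln 781 + (1−α)·ln 30 = α·ln 511 + (1−α)·ln 32, i.e. α·0.4242056 = (1−α)·0.0645385.
So α/(1−α) = (0.0645385)/(0.4242056) = 0.1521397, and α = 0.1521397/1.1521397 ≈ 0.1320.

α ≈ 0.1320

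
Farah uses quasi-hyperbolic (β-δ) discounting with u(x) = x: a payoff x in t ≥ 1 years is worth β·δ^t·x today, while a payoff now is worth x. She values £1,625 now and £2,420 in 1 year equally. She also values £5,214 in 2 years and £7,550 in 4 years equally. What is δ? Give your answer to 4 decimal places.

δ ≈ 0.8310

Both payoffs in the second observation are in the future, so β drops out: δ^2·5214 = δ^4·7550 ⇒ δ^2 = 5214/7550 = 0.69060, so δ = 0.83102.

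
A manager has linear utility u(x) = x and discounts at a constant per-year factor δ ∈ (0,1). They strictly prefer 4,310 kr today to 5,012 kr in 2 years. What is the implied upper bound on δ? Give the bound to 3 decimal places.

δ < 0.927

Under u(x) = x this choice says 4310 > δ^2·5012.
Dividing by 5012: δ^2 < 0.85994. Both sides are positive, so the square root keeps the direction.
δ < (4310/5012)^(1/2) ≈ 0.927.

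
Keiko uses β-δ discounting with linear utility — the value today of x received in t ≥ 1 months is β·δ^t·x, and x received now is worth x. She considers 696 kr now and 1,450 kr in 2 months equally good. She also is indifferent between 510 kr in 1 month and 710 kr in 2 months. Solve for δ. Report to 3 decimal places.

The second indifference involves only future payoffs, so β cancels: β·δ^1·510 = β·δ^2·710, giving δ = 510/710 = 0.71831.

δ ≈ 0.718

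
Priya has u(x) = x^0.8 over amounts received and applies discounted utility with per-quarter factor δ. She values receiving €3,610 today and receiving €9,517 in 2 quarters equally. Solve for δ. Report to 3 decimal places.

δ ≈ 0.679

Equating discounted utilities: u(3610) = δ^2·u(9517) ⇒ δ^2 = u(3610)/u(9517).
With u(x) = x^0.8: δ^2 = 3610^0.8/9517^0.8 = (3610/9517)^0.8 = 0.46047.
Taking the square root: δ = 0.46047^(1/2) ≈ 0.679.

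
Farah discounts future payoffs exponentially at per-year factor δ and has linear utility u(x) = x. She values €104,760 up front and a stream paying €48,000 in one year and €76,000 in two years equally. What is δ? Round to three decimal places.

The stream is worth 48000δ + 76000δ² today, so 48000δ + 76000δ² = 104760.
That is, 76000δ² + 48000δ − 104760 = 0, a quadratic in δ.
δ = (−48000 + √(48000² + 4·76000·104760)) / (2·76000) = (−48000 + √34151040000.00) / 152000 ≈ 0.900.

δ ≈ 0.900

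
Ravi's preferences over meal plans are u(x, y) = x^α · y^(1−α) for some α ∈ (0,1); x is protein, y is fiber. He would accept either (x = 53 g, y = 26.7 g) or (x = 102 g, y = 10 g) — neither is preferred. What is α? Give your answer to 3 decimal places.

Set the two utilities equal: 53^α·26.7^(1−α) = 102^α·10^(1−α).
(53/102)^α = (10/26.7)^(1−α); take logs: α·ln(53/102) = (1−α)·ln(10/26.7), i.e. α·-0.654681 = (1−α)·-0.982078.
So α/(1−α) = (-0.982078)/(-0.654681) = 1.500086, and α = 1.500086/2.500086 ≈ 0.600.

α ≈ 0.600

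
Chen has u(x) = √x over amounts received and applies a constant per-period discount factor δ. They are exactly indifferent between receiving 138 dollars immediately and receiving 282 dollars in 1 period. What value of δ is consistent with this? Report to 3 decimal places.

The payoff in 1 period is discounted by δ, so u(138) = δ·u(282) and δ = u(138)/u(282).
Since u(x) = √x, δ = √(138/282) = 0.69954.

δ ≈ 0.700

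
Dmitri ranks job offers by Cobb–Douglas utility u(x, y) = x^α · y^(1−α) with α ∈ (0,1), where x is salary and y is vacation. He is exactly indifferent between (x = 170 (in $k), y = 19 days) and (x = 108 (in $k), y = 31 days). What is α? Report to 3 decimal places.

α ≈ 0.519

Set the two utilities equal: 170^α·19^(1−α) = 108^α·31^(1−α).
Rearrange to (170/108)^α = (31/19)^(1−α) and take logs: α·0.453667 = (1−α)·0.489548.
Thus α·(0.943215) = 0.489548, so α = 0.489548/0.943215 ≈ 0.519.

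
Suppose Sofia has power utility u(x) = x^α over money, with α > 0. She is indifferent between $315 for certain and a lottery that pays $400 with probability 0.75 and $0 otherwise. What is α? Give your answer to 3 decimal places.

Since u(0) = 0, the lottery's EU is 0.75·400^α.
Setting u(315) equal to that: 315^α = 0.75·400^α ⇒ (315/400)^α = 0.75.
Take logs: α = ln 0.75 / ln(315/400) ≈ 1.20424.

α ≈ 1.204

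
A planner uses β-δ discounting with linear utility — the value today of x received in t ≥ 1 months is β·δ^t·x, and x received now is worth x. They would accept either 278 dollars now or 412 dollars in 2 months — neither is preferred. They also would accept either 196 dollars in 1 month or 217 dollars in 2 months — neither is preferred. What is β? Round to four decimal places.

β ≈ 0.8271

From the later pair, β·δ^1·196 = β·δ^2·217; dividing through, δ = 196/217 = 0.90323.
The first indifference: 278 = β·δ^2·412, so β = 278/(δ^2·412) = 278/(0.81582·412) ≈ 0.8271.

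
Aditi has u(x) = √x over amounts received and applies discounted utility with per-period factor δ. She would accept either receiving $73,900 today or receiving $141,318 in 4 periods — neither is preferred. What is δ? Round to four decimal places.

δ ≈ 0.9222

Equating discounted utilities: u(73900) = δ^4·u(141318) ⇒ δ^4 = u(73900)/u(141318).
With u(x) = √x: δ^4 = √73900/√141318 = √(73900/141318) = 0.72314.
So δ = 0.72314^(1/4) ≈ 0.9222.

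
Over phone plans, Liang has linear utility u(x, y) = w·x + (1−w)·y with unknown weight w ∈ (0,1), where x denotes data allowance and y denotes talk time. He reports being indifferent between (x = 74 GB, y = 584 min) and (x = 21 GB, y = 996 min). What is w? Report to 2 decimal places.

u(74,584) = u(21,996) means w·74 + (1−w)·584 = w·21 + (1−w)·996.
Collecting terms: w·53 = (1−w)·412.
The marginal rate of substitution is 412/53, so w = 412/(53+412) = 0.89.

w = 0.89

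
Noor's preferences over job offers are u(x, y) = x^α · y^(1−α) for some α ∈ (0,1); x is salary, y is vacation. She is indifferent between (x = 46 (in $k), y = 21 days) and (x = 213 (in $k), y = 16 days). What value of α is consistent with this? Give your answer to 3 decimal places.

α ≈ 0.151

Set the two utilities equal: 46^α·21^(1−α) = 213^α·16^(1−α).
Taking logs: α·ln 46 + (1−α)·ln 21 = α·ln 213 + (1−α)·ln 16, i.e. α·-1.532651 = (1−α)·-0.271934.
With A = -1.532651 and B = -0.271934: α·A = (1−α)·B, so α = B/(A+B) = -0.271934/-1.804585 ≈ 0.151.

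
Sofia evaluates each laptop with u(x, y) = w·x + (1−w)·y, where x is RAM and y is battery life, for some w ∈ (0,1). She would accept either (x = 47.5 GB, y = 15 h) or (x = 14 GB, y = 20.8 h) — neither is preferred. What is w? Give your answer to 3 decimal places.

w = 0.148

u(47.5,15) = u(14,20.8) means w·47.5 + (1−w)·15 = w·14 + (1−w)·20.8.
Collecting terms: w·33.5 = (1−w)·5.8.
Hence w = 5.8/(33.5+5.8) = 5.8/39.3 = 0.148.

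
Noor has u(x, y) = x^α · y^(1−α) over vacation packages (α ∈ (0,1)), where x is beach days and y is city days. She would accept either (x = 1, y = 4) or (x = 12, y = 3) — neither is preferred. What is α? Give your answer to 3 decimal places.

α ≈ 0.104

The Cobb–Douglas utilities coincide, so 1^α·4^(1−α) = 12^α·3^(1−α).
Rearrange to (1/12)^α = (3/4)^(1−α) and take logs: α·-2.484907 = (1−α)·-0.287682.
Thus α·(-2.772589) = -0.287682, so α = -0.287682/-2.772589 ≈ 0.104.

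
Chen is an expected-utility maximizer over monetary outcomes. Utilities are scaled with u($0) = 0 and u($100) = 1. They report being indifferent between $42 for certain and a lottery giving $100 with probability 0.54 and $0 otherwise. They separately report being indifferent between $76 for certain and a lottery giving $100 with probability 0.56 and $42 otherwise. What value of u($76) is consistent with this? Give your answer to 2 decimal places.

First, u($42) = 0.54·u($100) + 0.46·u($0) = 0.54.
The second indifference gives u($76) = 0.56·u($100) + 0.44·u($42) = 0.56·1.00 + 0.44·0.54 = 0.7976.

0.80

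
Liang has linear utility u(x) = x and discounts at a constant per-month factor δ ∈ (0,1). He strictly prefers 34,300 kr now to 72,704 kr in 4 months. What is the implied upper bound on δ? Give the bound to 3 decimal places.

δ < 0.829

Comparing present values: 34300 > δ^4·72704.
Hence δ^4 < 34300/72704 = 0.47178, and x ↦ x^(1/4) is increasing on (0,∞).
δ < 0.47178^(1/4) = 0.829.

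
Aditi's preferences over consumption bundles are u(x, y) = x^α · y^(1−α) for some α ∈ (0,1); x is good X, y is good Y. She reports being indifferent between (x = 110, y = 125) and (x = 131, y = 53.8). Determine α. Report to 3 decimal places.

Indifference: 110^α · 125^(1−α) = 131^α · 53.8^(1−α).
Rearrange to (110/131)^α = (53.8/125)^(1−α) and take logs: α·-0.174717 = (1−α)·-0.843040.
With A = -0.174717 and B = -0.843040: α·A = (1−α)·B, so α = B/(A+B) = -0.843040/-1.017757 ≈ 0.828.

α ≈ 0.828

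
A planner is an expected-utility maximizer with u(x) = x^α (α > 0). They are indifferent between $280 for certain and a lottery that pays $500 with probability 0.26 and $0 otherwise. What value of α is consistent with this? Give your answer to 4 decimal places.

The lottery's expected utility is 0.26·u(500) + 0.74·u(0) = 0.26·500^α (since u(0) = 0 for α > 0).
Setting u(280) equal to that: 280^α = 0.26·500^α ⇒ (280/500)^α = 0.26.
α = ln(0.26) / ln(280/500) = -1.3470736/-0.5798185 ≈ 2.3233.

α ≈ 2.3233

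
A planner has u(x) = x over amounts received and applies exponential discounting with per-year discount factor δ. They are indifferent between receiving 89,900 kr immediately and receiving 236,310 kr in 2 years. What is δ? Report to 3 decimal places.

δ ≈ 0.617

Equating discounted utilities: u(89900) = δ^2·u(236310) ⇒ δ^2 = u(89900)/u(236310).
With u(x) = x: δ^2 = 89900/236310 = 0.38043.
Taking the square root: δ = 0.38043^(1/2) ≈ 0.617.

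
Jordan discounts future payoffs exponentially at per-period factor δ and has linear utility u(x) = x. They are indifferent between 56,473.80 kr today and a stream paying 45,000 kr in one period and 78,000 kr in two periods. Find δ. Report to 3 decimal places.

The stream is worth 45000δ + 78000δ² today, so 45000δ + 78000δ² = 56473.80.
So 78000δ² + 45000δ − 56473.80 = 0.
By the quadratic formula (taking the positive root), δ = (−45000 + √19644825600.00) / 156000 ≈ 0.610.

δ ≈ 0.610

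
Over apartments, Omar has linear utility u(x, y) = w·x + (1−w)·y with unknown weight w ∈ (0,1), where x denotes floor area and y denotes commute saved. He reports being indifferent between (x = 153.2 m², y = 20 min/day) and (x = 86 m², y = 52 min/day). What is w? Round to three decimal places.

w = 0.323

u(153.2,20) = u(86,52) means w·153.2 + (1−w)·20 = w·86 + (1−w)·52.
w·(153.2−86) = (1−w)·(52−20), i.e. w·67.2 = (1−w)·32.
Hence w = 32/(67.2+32) = 32/99.2 = 0.323.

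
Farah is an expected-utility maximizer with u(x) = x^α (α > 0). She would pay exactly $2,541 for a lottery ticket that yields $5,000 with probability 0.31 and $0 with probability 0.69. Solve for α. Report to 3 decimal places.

α ≈ 1.730

EU(lottery) = 0.31·5000^α + 0.69·0 = 0.31·5000^α.
Setting u(2541) equal to that: 2541^α = 0.31·5000^α ⇒ (2541/5000)^α = 0.31.
Take logs: α = ln 0.31 / ln(2541/5000) ≈ 1.73027.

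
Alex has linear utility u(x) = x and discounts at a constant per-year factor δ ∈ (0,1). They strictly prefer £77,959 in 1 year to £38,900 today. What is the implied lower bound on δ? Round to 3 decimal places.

Comparing present values: 38900 < δ·77959.
Dividing through by 77959 gives δ > 0.49898.

δ > 0.499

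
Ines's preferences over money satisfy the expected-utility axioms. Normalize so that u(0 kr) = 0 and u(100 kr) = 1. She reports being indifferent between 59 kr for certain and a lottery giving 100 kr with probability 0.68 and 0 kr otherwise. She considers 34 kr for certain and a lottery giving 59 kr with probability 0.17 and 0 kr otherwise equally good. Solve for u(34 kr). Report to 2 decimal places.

The first gamble pins u(59 kr): it must equal 0.68·1 + 0.32·0 = 0.68.
Then u(34 kr) = 0.17·u(59 kr) + 0.83·u(0 kr) = 0.17·0.68 + 0.83·0.00 = 0.1156.

0.12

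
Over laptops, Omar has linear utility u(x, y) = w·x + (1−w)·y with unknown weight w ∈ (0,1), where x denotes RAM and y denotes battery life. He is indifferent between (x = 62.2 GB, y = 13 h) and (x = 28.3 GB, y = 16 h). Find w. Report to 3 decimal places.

u(62.2,13) = u(28.3,16) means w·62.2 + (1−w)·13 = w·28.3 + (1−w)·16.
Rearranging, 33.9·w − 3·(1−w) = 0.
So w/(1−w) = 3/33.9 = 0.0885, giving w = 3/(33.9+3) = 0.081.

w = 0.081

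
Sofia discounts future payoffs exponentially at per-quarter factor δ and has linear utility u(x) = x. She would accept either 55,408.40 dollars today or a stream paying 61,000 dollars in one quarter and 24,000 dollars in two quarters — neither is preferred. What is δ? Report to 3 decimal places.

δ ≈ 0.710

The stream is worth 61000δ + 24000δ² today, so 61000δ + 24000δ² = 55408.40.
That is, 24000δ² + 61000δ − 55408.40 = 0, a quadratic in δ.
δ = (−61000 + √(61000² + 4·24000·55408.40)) / (2·24000) = (−61000 + √9040206400.00) / 48000 ≈ 0.710.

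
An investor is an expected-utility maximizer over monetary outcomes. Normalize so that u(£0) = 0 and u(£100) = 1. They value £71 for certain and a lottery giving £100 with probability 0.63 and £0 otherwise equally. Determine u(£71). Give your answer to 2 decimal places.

0.63

The indifference gives u(£71) = 0.63·u(£100) + 0.37·u(£0) = 0.63·1 + 0.37·0 = 0.63.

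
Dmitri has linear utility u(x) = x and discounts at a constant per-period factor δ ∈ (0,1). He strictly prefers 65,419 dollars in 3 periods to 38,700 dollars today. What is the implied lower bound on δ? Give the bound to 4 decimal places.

δ > 0.8395

The preference means 38700 < δ^3·65419.
So δ^3 > 38700/65419 = 0.59157; taking the cube root of both positive sides preserves the inequality.
δ > 0.59157^(1/3) = 0.8395.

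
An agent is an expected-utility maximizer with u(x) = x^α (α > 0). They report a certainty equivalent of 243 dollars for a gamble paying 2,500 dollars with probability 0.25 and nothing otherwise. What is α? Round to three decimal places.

α ≈ 0.595

Since u(0) = 0, the lottery's EU is 0.25·2500^α.
Equating: 243^α = 0.25·2500^α, i.e. 0.0972^α = 0.25.
α = ln(0.25) / ln(243/2500) = -1.386294/-2.330985 ≈ 0.595.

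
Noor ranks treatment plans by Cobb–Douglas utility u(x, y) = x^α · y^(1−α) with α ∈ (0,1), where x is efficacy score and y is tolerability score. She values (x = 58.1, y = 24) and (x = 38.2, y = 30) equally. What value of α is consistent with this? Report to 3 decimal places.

Indifference: 58.1^α · 24^(1−α) = 38.2^α · 30^(1−α).
(58.1/38.2)^α = (30/24)^(1−α); take logs: α·ln(58.1/38.2) = (1−α)·ln(30/24), i.e. α·0.419330 = (1−α)·0.223144.
So α/(1−α) = (0.223144)/(0.419330) = 0.532144, and α = 0.532144/1.532144 ≈ 0.347.

α ≈ 0.347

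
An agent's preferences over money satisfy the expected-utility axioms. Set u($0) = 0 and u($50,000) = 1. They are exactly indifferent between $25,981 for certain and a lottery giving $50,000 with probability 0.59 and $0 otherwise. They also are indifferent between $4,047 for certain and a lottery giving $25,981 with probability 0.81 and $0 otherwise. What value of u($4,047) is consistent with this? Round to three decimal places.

0.478

From the first indifference, u($25,981) = 0.59·u($50,000) + 0.41·u($0) = 0.59·1 + 0.41·0 = 0.59.
Then u($4,047) = 0.81·u($25,981) + 0.19·u($0) = 0.81·0.59 + 0.19·0.00 = 0.4779.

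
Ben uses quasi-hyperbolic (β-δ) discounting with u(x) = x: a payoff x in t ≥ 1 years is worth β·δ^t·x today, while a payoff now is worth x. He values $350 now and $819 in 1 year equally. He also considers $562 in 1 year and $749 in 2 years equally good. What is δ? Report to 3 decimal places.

From the later pair, β·δ^1·562 = β·δ^2·749; dividing through, δ = 562/749 = 0.75033.

δ ≈ 0.750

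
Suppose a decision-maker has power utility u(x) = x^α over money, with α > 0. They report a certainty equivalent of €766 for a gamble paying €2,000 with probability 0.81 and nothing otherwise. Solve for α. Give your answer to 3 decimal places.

Since u(0) = 0, the lottery's EU is 0.81·2000^α.
Indifference: 766^α = 0.81·2000^α, so (766/2000)^α = 0.81.
Taking logs: α·ln(766/2000) = ln(0.81), so α = -0.210721 / -0.959720 ≈ 0.220.

α ≈ 0.220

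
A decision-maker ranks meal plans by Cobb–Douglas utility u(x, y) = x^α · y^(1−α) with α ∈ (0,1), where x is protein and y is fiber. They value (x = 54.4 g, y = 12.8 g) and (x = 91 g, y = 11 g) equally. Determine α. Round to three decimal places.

α ≈ 0.228

Indifference: 54.4^α · 12.8^(1−α) = 91^α · 11^(1−α).
Rearrange to (54.4/91)^α = (11/12.8)^(1−α) and take logs: α·-0.514495 = (1−α)·-0.151550.
With A = -0.514495 and B = -0.151550: α·A = (1−α)·B, so α = B/(A+B) = -0.151550/-0.666045 ≈ 0.228.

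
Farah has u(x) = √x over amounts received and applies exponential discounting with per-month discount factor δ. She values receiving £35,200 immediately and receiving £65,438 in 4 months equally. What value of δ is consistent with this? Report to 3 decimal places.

δ ≈ 0.925

Equating discounted utilities: u(35200) = δ^4·u(65438) ⇒ δ^4 = u(35200)/u(65438).
With u(x) = √x: δ^4 = √35200/√65438 = √(35200/65438) = 0.73343.
Taking the 4th root: δ = 0.73343^(1/4) ≈ 0.925.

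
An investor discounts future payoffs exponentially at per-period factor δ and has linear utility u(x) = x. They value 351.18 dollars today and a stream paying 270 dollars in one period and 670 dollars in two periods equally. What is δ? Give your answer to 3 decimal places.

δ ≈ 0.550

Present value of the stream is 270·δ + 670·δ². Indifference gives 270δ + 670δ² = 351.18.
Rearranged: 670δ² + 270δ − 351.18 = 0.
The positive root is δ = [−270 + √(270² + 4·670·351.18)] / (2·670) = (−270 + 1007.007)/1340 ≈ 0.550.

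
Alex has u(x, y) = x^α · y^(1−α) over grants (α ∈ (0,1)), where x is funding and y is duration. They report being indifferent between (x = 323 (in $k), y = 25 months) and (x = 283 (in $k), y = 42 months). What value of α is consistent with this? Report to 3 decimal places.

Indifference: 323^α · 25^(1−α) = 283^α · 42^(1−α).
Rearrange to (323/283)^α = (42/25)^(1−α) and take logs: α·0.132205 = (1−α)·0.518794.
So α/(1−α) = (0.518794)/(0.132205) = 3.924163, and α = 3.924163/4.924163 ≈ 0.797.

α ≈ 0.797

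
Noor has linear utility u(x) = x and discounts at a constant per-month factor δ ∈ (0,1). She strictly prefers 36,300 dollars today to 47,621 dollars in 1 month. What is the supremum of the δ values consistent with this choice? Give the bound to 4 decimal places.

Under u(x) = x this choice says 36300 > δ·47621.
Dividing through by 47621 gives δ < 0.76227.

δ < 0.7623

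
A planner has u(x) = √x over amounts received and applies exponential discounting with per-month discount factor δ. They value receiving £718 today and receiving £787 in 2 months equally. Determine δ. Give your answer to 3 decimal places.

Indifference means u(718) = δ^2 · u(787), so δ^2 = u(718)/u(787).
Since u(x) = √x, δ^2 = √(718/787) = 0.95516.
Taking the square root: δ = 0.95516^(1/2) ≈ 0.977.

δ ≈ 0.977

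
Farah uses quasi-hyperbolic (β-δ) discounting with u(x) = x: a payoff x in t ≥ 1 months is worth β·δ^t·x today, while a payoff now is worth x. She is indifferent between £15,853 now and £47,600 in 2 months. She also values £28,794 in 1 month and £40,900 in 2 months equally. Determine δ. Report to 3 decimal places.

δ ≈ 0.704

Both payoffs in the second observation are in the future, so β drops out: δ^1·28794 = δ^2·40900 ⇒ δ = 28794/40900 = 0.70401.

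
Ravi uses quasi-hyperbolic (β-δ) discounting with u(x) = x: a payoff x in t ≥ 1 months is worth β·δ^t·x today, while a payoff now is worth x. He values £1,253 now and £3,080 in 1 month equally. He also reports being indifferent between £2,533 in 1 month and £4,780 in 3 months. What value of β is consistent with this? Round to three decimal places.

β ≈ 0.559

The second indifference involves only future payoffs, so β cancels: β·δ^1·2533 = β·δ^3·4780, giving δ^2 = 2533/4780 = 0.52992, so δ = 0.72795.
Now use the now-vs-future pair: 1253 = β·δ·3080 gives β = 1253/(0.72795·3080) ≈ 0.559.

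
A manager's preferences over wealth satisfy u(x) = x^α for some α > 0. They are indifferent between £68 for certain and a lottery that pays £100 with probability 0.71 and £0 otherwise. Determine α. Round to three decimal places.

The lottery's expected utility is 0.71·u(100) + 0.29·u(0) = 0.71·100^α (since u(0) = 0 for α > 0).
Setting u(68) equal to that: 68^α = 0.71·100^α ⇒ (68/100)^α = 0.71.
α = ln(0.71) / ln(68/100) = -0.342490/-0.385662 ≈ 0.888.

α ≈ 0.888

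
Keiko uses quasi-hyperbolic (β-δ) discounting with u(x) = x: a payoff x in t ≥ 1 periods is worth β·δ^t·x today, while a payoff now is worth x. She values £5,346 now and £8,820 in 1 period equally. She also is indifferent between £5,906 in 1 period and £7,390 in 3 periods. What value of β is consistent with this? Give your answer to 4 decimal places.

β ≈ 0.6780

The second indifference involves only future payoffs, so β cancels: β·δ^1·5906 = β·δ^3·7390, giving δ^2 = 5906/7390 = 0.79919, so δ = 0.89397.
Now use the now-vs-future pair: 5346 = β·δ·8820 gives β = 5346/(0.89397·8820) ≈ 0.6780.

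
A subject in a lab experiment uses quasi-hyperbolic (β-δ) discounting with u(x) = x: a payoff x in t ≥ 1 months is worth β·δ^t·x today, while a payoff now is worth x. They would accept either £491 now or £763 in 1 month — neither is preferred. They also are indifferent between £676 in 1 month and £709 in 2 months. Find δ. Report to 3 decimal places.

δ ≈ 0.953

The second indifference involves only future payoffs, so β cancels: β·δ^1·676 = β·δ^2·709, giving δ = 676/709 = 0.95346.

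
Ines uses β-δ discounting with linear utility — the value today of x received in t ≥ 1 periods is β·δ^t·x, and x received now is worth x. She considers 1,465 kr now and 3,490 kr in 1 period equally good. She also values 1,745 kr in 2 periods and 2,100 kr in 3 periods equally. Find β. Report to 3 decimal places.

β ≈ 0.505

The second indifference involves only future payoffs, so β cancels: β·δ^2·1745 = β·δ^3·2100, giving δ = 1745/2100 = 0.83095.
The first indifference: 1465 = β·δ·3490, so β = 1465/(δ·3490) = 1465/(0.83095·3490) ≈ 0.505.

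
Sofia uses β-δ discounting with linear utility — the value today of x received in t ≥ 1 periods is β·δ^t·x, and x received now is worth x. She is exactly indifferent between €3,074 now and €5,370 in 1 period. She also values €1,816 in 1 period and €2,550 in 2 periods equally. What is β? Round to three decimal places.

β ≈ 0.804

Both payoffs in the second observation are in the future, so β drops out: δ^1·1816 = δ^2·2550 ⇒ δ = 1816/2550 = 0.71216.
The first indifference: 3074 = β·δ·5370, so β = 3074/(δ·5370) = 3074/(0.71216·5370) ≈ 0.804.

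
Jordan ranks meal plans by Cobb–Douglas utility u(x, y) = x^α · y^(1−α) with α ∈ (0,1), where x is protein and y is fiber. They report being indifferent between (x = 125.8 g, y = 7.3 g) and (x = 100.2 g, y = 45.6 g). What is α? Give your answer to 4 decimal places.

α ≈ 0.8895

Indifference: 125.8^α · 7.3^(1−α) = 100.2^α · 45.6^(1−α).
Taking logs: α·ln 125.8 + (1−α)·ln 7.3 = α·ln 100.2 + (1−α)·ln 45.6, i.e. α·0.2275252 = (1−α)·1.8320334.
Thus α·(2.0595586) = 1.8320334, so α = 1.8320334/2.0595586 ≈ 0.8895.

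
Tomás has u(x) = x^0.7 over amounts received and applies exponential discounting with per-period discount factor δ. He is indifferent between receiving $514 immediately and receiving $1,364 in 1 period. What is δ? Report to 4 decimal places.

δ ≈ 0.5050

The payoff in 1 period is discounted by δ, so u(514) = δ·u(1364) and δ = u(514)/u(1364).
With u(x) = x^0.7: δ = 514^0.7/1364^0.7 = (514/1364)^0.7 = 0.50501.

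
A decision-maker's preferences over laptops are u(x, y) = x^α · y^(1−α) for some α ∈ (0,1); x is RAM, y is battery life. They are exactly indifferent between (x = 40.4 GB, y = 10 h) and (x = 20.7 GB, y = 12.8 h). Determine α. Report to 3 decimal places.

α ≈ 0.270

Indifference: 40.4^α · 10^(1−α) = 20.7^α · 12.8^(1−α).
Rearrange to (40.4/20.7)^α = (12.8/10)^(1−α) and take logs: α·0.668696 = (1−α)·0.246860.
So α/(1−α) = (0.246860)/(0.668696) = 0.369166, and α = 0.369166/1.369166 ≈ 0.270.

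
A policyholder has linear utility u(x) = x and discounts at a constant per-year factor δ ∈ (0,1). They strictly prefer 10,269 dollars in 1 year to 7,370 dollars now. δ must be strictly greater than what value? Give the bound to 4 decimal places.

The preference means 7370 < δ·10269.
So δ > 7370/10269 = 0.71769.

δ > 0.7177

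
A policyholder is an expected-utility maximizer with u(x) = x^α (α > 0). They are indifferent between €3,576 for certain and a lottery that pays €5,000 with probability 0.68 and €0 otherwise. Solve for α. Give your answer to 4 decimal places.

Since u(0) = 0, the lottery's EU is 0.68·5000^α.
Indifference: 3576^α = 0.68·5000^α, so (3576/5000)^α = 0.68.
α = ln(0.68) / ln(3576/5000) = -0.3856625/-0.3351931 ≈ 1.1506.

α ≈ 1.1506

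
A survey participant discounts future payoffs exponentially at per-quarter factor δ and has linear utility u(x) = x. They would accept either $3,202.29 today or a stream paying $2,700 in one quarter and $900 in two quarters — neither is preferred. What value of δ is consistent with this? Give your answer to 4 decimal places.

δ ≈ 0.9100

The stream is worth 2700δ + 900δ² today, so 2700δ + 900δ² = 3202.29.
That is, 900δ² + 2700δ − 3202.29 = 0, a quadratic in δ.
By the quadratic formula (taking the positive root), δ = (−2700 + √18818244.00) / 1800 ≈ 0.9100.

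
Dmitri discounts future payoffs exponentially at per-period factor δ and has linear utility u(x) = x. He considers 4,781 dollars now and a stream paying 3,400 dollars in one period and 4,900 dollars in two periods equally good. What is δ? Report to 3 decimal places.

δ ≈ 0.700

The stream is worth 3400δ + 4900δ² today, so 3400δ + 4900δ² = 4781.
Rearranged: 4900δ² + 3400δ − 4781 = 0.
By the quadratic formula (taking the positive root), δ = (−3400 + √105267600.00) / 9800 ≈ 0.700.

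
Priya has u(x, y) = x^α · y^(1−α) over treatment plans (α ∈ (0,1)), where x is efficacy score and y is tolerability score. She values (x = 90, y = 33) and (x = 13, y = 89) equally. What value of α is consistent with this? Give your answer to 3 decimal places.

α ≈ 0.339

Set the two utilities equal: 90^α·33^(1−α) = 13^α·89^(1−α).
(90/13)^α = (89/33)^(1−α); take logs: α·ln(90/13) = (1−α)·ln(89/33), i.e. α·1.934860 = (1−α)·0.992129.
Thus α·(2.926989) = 0.992129, so α = 0.992129/2.926989 ≈ 0.339.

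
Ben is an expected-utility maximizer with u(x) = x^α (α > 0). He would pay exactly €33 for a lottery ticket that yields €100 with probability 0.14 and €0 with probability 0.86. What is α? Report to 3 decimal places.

α ≈ 1.773

Since u(0) = 0, the lottery's EU is 0.14·100^α.
Indifference: 33^α = 0.14·100^α, so (33/100)^α = 0.14.
Take logs: α = ln 0.14 / ln(33/100) ≈ 1.77341.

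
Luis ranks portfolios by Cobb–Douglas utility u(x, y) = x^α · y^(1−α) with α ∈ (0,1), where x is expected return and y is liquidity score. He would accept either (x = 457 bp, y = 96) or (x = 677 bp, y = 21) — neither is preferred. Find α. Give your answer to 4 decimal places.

The Cobb–Douglas utilities coincide, so 457^α·96^(1−α) = 677^α·21^(1−α).
Rearrange to (457/677)^α = (21/96)^(1−α) and take logs: α·-0.3929879 = (1−α)·-1.5198258.
So α/(1−α) = (-1.5198258)/(-0.3929879) = 3.8673603, and α = 3.8673603/4.8673603 ≈ 0.7945.

α ≈ 0.7945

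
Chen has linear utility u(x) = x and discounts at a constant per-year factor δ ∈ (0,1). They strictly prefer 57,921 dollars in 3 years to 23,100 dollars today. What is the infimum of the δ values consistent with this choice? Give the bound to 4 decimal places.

δ > 0.7361

Under u(x) = x this choice says 23100 < δ^3·57921.
So δ^3 > 23100/57921 = 0.39882; taking the cube root of both positive sides preserves the inequality.
δ > 0.39882^(1/3) = 0.7361.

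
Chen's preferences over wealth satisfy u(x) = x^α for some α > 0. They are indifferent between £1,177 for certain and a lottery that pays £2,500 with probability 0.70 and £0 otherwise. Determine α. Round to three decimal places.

EU(lottery) = 0.70·2500^α + 0.30·0 = 0.70·2500^α.
Setting u(1177) equal to that: 1177^α = 0.70·2500^α ⇒ (1177/2500)^α = 0.70.
α = ln(0.70) / ln(1177/2500) = -0.356675/-0.753322 ≈ 0.473.

α ≈ 0.473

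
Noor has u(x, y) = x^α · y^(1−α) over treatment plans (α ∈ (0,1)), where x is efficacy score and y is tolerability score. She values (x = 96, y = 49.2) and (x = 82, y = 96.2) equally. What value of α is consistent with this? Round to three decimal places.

Set the two utilities equal: 96^α·49.2^(1−α) = 82^α·96.2^(1−α).
Rearrange to (96/82)^α = (96.2/49.2)^(1−α) and take logs: α·0.157629 = (1−α)·0.670536.
So α/(1−α) = (0.670536)/(0.157629) = 4.253887, and α = 4.253887/5.253887 ≈ 0.810.

α ≈ 0.810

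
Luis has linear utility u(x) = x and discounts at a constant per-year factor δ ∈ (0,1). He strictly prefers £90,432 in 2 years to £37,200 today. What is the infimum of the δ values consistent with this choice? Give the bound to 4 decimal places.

Under u(x) = x this choice says 37200 < δ^2·90432.
Hence δ^2 > 37200/90432 = 0.41136, and x ↦ x^(1/2) is increasing on (0,∞).
δ > (37200/90432)^(1/2) ≈ 0.6414.

δ > 0.6414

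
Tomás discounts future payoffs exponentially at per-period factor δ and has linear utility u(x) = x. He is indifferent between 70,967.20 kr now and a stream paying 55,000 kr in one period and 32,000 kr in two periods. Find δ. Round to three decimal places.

The stream is worth 55000δ + 32000δ² today, so 55000δ + 32000δ² = 70967.20.
That is, 32000δ² + 55000δ − 70967.20 = 0, a quadratic in δ.
The positive root is δ = [−55000 + √(55000² + 4·32000·70967.20)] / (2·32000) = (−55000 + 110040.000)/64000 ≈ 0.860.

δ ≈ 0.860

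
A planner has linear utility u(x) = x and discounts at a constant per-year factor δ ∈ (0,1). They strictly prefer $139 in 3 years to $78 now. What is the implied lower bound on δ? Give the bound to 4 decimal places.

Comparing present values: 78 < δ^3·139.
So δ^3 > 78/139 = 0.56115; taking the cube root of both positive sides preserves the inequality.
δ > 0.56115^(1/3) = 0.8248.

δ > 0.8248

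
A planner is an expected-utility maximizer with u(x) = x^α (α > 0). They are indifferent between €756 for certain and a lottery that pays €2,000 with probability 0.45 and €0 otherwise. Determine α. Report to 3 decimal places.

The lottery's expected utility is 0.45·u(2000) + 0.55·u(0) = 0.45·2000^α (since u(0) = 0 for α > 0).
Equating: 756^α = 0.45·2000^α, i.e. 0.3780^α = 0.45.
Taking logs: α·ln(756/2000) = ln(0.45), so α = -0.798508 / -0.972861 ≈ 0.821.

α ≈ 0.821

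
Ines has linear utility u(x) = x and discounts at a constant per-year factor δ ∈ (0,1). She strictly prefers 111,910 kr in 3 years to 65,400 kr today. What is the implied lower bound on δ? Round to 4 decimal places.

δ > 0.8361

The preference means 65400 < δ^3·111910.
Dividing by 111910: δ^3 > 0.58440. Both sides are positive, so the cube root keeps the direction.
δ > 0.58440^(1/3) = 0.8361.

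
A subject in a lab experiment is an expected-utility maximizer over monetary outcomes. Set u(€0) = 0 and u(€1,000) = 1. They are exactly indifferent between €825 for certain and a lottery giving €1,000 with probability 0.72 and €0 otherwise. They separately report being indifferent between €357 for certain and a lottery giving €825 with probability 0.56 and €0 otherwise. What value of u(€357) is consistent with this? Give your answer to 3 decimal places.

First, u(€825) = 0.72·u(€1,000) + 0.28·u(€0) = 0.72.
Then u(€357) = 0.56·u(€825) + 0.44·u(€0) = 0.56·0.72 + 0.44·0.00 = 0.4032.

0.403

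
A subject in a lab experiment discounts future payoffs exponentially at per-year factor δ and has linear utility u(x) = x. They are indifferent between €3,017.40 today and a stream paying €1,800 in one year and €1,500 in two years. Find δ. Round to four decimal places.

Present value of the stream is 1800·δ + 1500·δ². Indifference gives 1800δ + 1500δ² = 3017.40.
That is, 1500δ² + 1800δ − 3017.40 = 0, a quadratic in δ.
δ = (−1800 + √(1800² + 4·1500·3017.40)) / (2·1500) = (−1800 + √21344400.00) / 3000 ≈ 0.9400.

δ ≈ 0.9400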